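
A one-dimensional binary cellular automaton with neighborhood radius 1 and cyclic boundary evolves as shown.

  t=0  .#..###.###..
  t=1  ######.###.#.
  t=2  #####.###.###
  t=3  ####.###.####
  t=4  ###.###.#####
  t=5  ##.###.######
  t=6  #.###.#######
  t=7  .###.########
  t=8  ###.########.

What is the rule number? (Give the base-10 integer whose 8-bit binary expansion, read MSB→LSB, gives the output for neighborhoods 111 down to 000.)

190

  ### -> #   bit 7 = 1  t=0,i=5
  ##. -> .   bit 6 = 0  t=0,i=6
  #.# -> #   bit 5 = 1  t=0,i=7
  #.. -> #   bit 4 = 1  t=0,i=2
  .## -> #   bit 3 = 1  t=0,i=4
  .#. -> #   bit 2 = 1  t=0,i=1
  ..# -> #   bit 1 = 1  t=0,i=0
  ... -> .   bit 0 = 0  t=0,i=12
  bits 10111110 = 190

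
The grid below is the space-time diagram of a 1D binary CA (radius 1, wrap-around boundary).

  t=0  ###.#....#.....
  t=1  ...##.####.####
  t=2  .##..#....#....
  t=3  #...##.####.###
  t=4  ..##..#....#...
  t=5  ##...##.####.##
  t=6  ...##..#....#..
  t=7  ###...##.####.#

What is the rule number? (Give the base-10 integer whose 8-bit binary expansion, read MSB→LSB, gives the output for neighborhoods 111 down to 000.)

39

  [7] ### => .  t=0,i=1
  [6] ##. => .  t=0,i=2
  [5] #.# => #  t=0,i=3
  [4] #.. => .  t=0,i=5
  [3] .## => .  t=0,i=0
  [2] .#. => #  t=0,i=4
  [1] ..# => #  t=0,i=8
  [0] ... => #  t=0,i=6
  bits 00100111 = 39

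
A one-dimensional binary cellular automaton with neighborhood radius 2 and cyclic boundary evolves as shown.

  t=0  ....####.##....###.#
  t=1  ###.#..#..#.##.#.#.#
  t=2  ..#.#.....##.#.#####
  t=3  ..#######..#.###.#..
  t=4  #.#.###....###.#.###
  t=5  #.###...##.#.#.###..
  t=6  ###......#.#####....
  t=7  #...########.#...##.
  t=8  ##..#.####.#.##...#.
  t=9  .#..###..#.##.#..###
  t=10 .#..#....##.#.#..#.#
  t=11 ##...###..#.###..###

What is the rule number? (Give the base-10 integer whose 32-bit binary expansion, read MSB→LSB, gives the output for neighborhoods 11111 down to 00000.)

2695970215

  ##### -> #   bit 31 = 1  t=2,i=17
  ####. -> .   bit 30 = 0  t=0,i=6
  ###.# -> #   bit 29 = 1  t=0,i=7
  ###.. -> .   bit 28 = 0  t=2,i=19
  ##.## -> .   bit 27 = 0  t=0,i=8
  ##.#. -> .   bit 26 = 0  t=0,i=18
  ##..# -> .   bit 25 = 0  t=2,i=0
  ##... -> .   bit 24 = 0  t=0,i=11
  #.### -> #   bit 23 = 1  t=1,i=19
  #.##. -> .   bit 22 = 0  t=0,i=9
  #.#.# -> #   bit 21 = 1  t=1,i=15
  #.#.. -> #   bit 20 = 1  t=0,i=19
  #..## -> .   bit 19 = 0  t=9,i=3
  #..#. -> .   bit 18 = 0  t=1,i=6
  #...# -> .   bit 17 = 0  t=5,i=6
  #.... -> #   bit 16 = 1  t=0,i=1
  .#### -> .   bit 15 = 0  t=0,i=5
  .###. -> .   bit 14 = 0  t=0,i=16
  .##.# -> #   bit 13 = 1  t=1,i=13
  .##.. -> #   bit 12 = 1  t=0,i=10
  .#.## -> #   bit 11 = 1  t=1,i=11
  .#.#. -> #   bit 10 = 1  t=1,i=16
  .#..# -> .   bit 9 = 0  t=1,i=5
  .#... -> #   bit 8 = 1  t=0,i=0
  ..### -> #   bit 7 = 1  t=0,i=4
  ..##. -> .   bit 6 = 0  t=2,i=10
  ..#.# -> #   bit 5 = 1  t=1,i=10
  ..#.. -> .   bit 4 = 0  t=1,i=7
  ...## -> .   bit 3 = 0  t=0,i=3
  ...#. -> #   bit 2 = 1  t=6,i=8
  ....# -> #   bit 1 = 1  t=0,i=2
  ..... -> #   bit 0 = 1  t=2,i=7
  bits 10100000101100010011110110100111 = 2695970215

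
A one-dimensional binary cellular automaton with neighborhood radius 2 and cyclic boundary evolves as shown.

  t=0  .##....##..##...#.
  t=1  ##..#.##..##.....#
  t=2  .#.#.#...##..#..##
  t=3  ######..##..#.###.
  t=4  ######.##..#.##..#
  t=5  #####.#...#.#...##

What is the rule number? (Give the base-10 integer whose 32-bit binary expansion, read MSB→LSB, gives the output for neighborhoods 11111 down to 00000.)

  nb #####: next=#  (t=3,i=2, bit31=1)
  nb ####.: next=#  (t=3,i=4, bit30=1)
  nb ###.#: next=.  (t=3,i=16, bit29=0)
  nb ###..: next=#  (t=1,i=1, bit28=1)
  nb ##.##: next=#  (t=3,i=17, bit27=1)
  nb ##.#.: next=#  (t=2,i=0, bit26=1)
  nb ##..#: next=.  (t=0,i=9, bit25=0)
  nb ##...: next=.  (t=0,i=3, bit24=0)
  nb #.###: next=#  (t=3,i=0, bit23=1)
  nb #.##.: next=.  (t=1,i=6, bit22=0)
  nb #.#.#: next=#  (t=2,i=1, bit21=1)
  nb #.#..: next=#  (t=2,i=5, bit20=1)
  nb #..##: next=#  (t=0,i=0, bit19=1)
  nb #..#.: next=#  (t=1,i=3, bit18=1)
  nb #...#: next=.  (t=0,i=14, bit17=0)
  nb #....: next=#  (t=0,i=4, bit16=1)
  nb .####: next=#  (t=3,i=1, bit15=1)
  nb .###.: next=.  (t=1,i=0, bit14=0)
  nb .##.#: next=.  (t=2,i=17, bit13=0)
  nb .##..: next=.  (t=0,i=2, bit12=0)
  nb .#.##: next=#  (t=1,i=5, bit11=1)
  nb .#.#.: next=#  (t=2,i=2, bit10=1)
  nb .#..#: next=#  (t=0,i=17, bit9=1)
  nb .#...: next=.  (t=2,i=6, bit8=0)
  nb ..###: next=#  (t=1,i=17, bit7=1)
  nb ..##.: next=#  (t=0,i=1, bit6=1)
  nb ..#.#: next=.  (t=1,i=4, bit5=0)
  nb ..#..: next=.  (t=0,i=16, bit4=0)
  nb ...##: next=#  (t=0,i=6, bit3=1)
  nb ...#.: next=.  (t=0,i=15, bit2=0)
  nb ....#: next=.  (t=0,i=5, bit1=0)
  nb .....: next=.  (t=1,i=14, bit0=0)
  bits 11011100101111011000111011001000 = 3703410376

3703410376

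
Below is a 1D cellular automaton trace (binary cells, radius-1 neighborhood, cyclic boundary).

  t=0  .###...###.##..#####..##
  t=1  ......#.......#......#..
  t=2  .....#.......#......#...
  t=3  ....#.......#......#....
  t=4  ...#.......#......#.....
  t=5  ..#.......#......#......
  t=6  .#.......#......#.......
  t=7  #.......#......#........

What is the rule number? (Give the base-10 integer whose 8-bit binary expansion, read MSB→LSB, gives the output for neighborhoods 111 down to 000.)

2

  [7] ### => .  t=0,i=2
  [6] ##. => .  t=0,i=3
  [5] #.# => .  t=0,i=0
  [4] #.. => .  t=0,i=4
  [3] .## => .  t=0,i=1
  [2] .#. => .  t=1,i=6
  [1] ..# => #  t=0,i=6
  [0] ... => .  t=0,i=5
  bits 00000010 = 2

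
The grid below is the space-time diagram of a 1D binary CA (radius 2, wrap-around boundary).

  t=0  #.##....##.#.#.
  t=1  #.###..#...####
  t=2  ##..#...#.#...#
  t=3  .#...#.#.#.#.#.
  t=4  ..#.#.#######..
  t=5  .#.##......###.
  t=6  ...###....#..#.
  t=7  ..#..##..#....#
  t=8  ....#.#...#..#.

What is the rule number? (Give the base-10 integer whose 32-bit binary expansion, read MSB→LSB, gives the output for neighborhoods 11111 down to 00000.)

2036864268

  nb #####: next=.  (t=1,i=13, bit31=0)
  nb ####.: next=#  (t=1,i=14, bit30=1)
  nb ###.#: next=#  (t=1,i=0, bit29=1)
  nb ###..: next=#  (t=1,i=4, bit28=1)
  nb ##.##: next=#  (t=1,i=1, bit27=1)
  nb ##.#.: next=.  (t=0,i=10, bit26=0)
  nb ##..#: next=.  (t=1,i=5, bit25=0)
  nb ##...: next=#  (t=0,i=4, bit24=1)
  nb #.###: next=.  (t=1,i=2, bit23=0)
  nb #.##.: next=#  (t=0,i=2, bit22=1)
  nb #.#.#: next=#  (t=0,i=0, bit21=1)
  nb #.#..: next=.  (t=2,i=10, bit20=0)
  nb #..##: next=#  (t=7,i=4, bit19=1)
  nb #..#.: next=.  (t=1,i=6, bit18=0)
  nb #...#: next=.  (t=1,i=9, bit17=0)
  nb #....: next=.  (t=0,i=5, bit16=0)
  nb .####: next=.  (t=1,i=12, bit15=0)
  nb .###.: next=.  (t=1,i=3, bit14=0)
  nb .##.#: next=.  (t=0,i=9, bit13=0)
  nb .##..: next=#  (t=0,i=3, bit12=1)
  nb .#.##: next=.  (t=0,i=1, bit11=0)
  nb .#.#.: next=#  (t=0,i=12, bit10=1)
  nb .#..#: next=.  (t=3,i=14, bit9=0)
  nb .#...: next=#  (t=1,i=8, bit8=1)
  nb ..###: next=.  (t=1,i=11, bit7=0)
  nb ..##.: next=.  (t=0,i=8, bit6=0)
  nb ..#.#: next=.  (t=2,i=8, bit5=0)
  nb ..#..: next=.  (t=1,i=7, bit4=0)
  nb ...##: next=#  (t=0,i=7, bit3=1)
  nb ...#.: next=#  (t=2,i=7, bit2=1)
  nb ....#: next=.  (t=0,i=6, bit1=0)
  nb .....: next=.  (t=5,i=7, bit0=0)
  bits 01111001011010000001010100001100 = 2036864268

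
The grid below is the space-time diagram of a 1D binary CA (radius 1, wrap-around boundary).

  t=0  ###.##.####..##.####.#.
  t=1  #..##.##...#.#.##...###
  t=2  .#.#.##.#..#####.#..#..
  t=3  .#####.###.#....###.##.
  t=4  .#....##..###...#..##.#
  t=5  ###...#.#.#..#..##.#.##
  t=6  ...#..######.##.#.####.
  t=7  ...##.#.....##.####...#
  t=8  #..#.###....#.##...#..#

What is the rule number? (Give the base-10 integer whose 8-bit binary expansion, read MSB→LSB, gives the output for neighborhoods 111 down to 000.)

60

  [7] ### => .  t=0,i=1
  [6] ##. => .  t=0,i=2
  [5] #.# => #  t=0,i=3
  [4] #.. => #  t=0,i=11
  [3] .## => #  t=0,i=0
  [2] .#. => #  t=0,i=21
  [1] ..# => .  t=0,i=12
  [0] ... => .  t=1,i=9
  bits 00111100 = 60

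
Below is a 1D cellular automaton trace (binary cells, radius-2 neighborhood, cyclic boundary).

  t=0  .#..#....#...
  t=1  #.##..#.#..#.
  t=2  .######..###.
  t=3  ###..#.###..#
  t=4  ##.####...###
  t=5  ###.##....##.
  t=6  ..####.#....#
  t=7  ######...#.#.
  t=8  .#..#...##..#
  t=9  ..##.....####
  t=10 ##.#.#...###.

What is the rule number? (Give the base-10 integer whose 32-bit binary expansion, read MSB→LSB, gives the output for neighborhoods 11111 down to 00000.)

  [31] ##### => .  t=2,i=3
  [30] ####. => #  t=2,i=5
  [29] ###.# => #  t=4,i=1
  [28] ###.. => .  t=2,i=6
  [27] ##.## => #  t=4,i=2
  [26] ##.#. => .  t=6,i=6
  [25] ##..# => #  t=1,i=4
  [24] ##... => .  t=4,i=7
  [23] #.### => .  t=3,i=7
  [22] #.##. => #  t=1,i=2
  [21] #.#.# => .  t=1,i=0
  [20] #.#.. => .  t=1,i=8
  [19] #..## => #  t=2,i=0
  [18] #..#. => #  t=0,i=3
  [17] #...# => .  t=4,i=8
  [16] #.... => #  t=0,i=6
  [15] .#### => #  t=2,i=2
  [14] .###. => .  t=2,i=10
  [13] .##.# => .  t=5,i=11
  [12] .##.. => #  t=1,i=3
  [11] .#.## => #  t=1,i=1
  [10] .#.#. => .  t=1,i=7
  [9] .#..# => #  t=0,i=2
  [8] .#... => .  t=0,i=5
  [7] ..### => #  t=2,i=1
  [6] ..##. => .  t=5,i=10
  [5] ..#.# => #  t=1,i=6
  [4] ..#.. => .  t=0,i=1
  [3] ...## => .  t=4,i=9
  [2] ...#. => #  t=0,i=0
  [1] ....# => .  t=0,i=7
  [0] ..... => .  t=9,i=6
  bits 01101010010011011001101010100100 = 1783470756

1783470756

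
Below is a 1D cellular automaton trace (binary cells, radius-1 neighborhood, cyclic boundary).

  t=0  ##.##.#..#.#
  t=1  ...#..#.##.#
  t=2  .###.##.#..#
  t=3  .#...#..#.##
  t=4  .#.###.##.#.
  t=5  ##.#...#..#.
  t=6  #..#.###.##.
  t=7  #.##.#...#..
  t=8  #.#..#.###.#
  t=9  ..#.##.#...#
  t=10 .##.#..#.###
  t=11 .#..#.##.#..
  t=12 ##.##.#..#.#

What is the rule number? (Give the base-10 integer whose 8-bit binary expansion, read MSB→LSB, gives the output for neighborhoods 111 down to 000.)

  ### -> .   bit 7 = 0  t=0,i=0
  ##. -> .   bit 6 = 0  t=0,i=1
  #.# -> .   bit 5 = 0  t=0,i=2
  #.. -> .   bit 4 = 0  t=0,i=7
  .## -> #   bit 3 = 1  t=0,i=3
  .#. -> #   bit 2 = 1  t=0,i=6
  ..# -> #   bit 1 = 1  t=0,i=8
  ... -> #   bit 0 = 1  t=1,i=1
  bits 00001111 = 15

15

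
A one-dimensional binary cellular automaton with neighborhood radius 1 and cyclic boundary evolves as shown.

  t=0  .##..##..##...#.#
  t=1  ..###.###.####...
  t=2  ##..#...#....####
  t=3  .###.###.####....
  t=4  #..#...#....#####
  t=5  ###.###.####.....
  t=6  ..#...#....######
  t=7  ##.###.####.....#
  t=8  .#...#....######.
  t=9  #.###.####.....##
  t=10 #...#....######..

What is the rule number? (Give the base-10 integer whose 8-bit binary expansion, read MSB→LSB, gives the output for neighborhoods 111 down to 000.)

  [7] ### => .  t=1,i=3
  [6] ##. => #  t=0,i=2
  [5] #.# => .  t=0,i=0
  [4] #.. => #  t=0,i=3
  [3] .## => .  t=0,i=1
  [2] .#. => .  t=0,i=14
  [1] ..# => #  t=0,i=4
  [0] ... => #  t=0,i=12
  bits 01010011 = 83

83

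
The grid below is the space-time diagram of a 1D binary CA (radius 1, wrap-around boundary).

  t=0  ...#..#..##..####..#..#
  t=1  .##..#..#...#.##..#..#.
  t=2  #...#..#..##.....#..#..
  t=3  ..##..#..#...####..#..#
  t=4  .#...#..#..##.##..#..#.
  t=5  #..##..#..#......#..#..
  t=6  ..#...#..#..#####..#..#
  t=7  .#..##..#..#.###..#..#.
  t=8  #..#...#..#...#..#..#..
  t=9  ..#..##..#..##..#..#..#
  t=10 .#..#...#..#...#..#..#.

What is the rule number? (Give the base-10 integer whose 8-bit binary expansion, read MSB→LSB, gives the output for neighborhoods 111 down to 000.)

  nb ###: next=#  (t=0,i=14, bit7=1)
  nb ##.: next=.  (t=0,i=10, bit6=0)
  nb #.#: next=.  (t=1,i=13, bit5=0)
  nb #..: next=.  (t=0,i=0, bit4=0)
  nb .##: next=.  (t=0,i=9, bit3=0)
  nb .#.: next=.  (t=0,i=3, bit2=0)
  nb ..#: next=#  (t=0,i=2, bit1=1)
  nb ...: next=#  (t=0,i=1, bit0=1)
  bits 10000011 = 131

131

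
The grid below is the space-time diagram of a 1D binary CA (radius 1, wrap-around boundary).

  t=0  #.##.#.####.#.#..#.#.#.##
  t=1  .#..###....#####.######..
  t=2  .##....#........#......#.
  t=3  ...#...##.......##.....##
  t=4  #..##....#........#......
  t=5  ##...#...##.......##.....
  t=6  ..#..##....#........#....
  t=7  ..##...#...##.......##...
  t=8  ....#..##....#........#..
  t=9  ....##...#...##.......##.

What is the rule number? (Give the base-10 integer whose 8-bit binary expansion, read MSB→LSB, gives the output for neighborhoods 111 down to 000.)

  [7] ### => .  t=0,i=8
  [6] ##. => .  t=0,i=0
  [5] #.# => #  t=0,i=1
  [4] #.. => #  t=0,i=15
  [3] .## => .  t=0,i=2
  [2] .#. => #  t=0,i=5
  [1] ..# => .  t=0,i=16
  [0] ... => .  t=1,i=8
  bits 00110100 = 52

52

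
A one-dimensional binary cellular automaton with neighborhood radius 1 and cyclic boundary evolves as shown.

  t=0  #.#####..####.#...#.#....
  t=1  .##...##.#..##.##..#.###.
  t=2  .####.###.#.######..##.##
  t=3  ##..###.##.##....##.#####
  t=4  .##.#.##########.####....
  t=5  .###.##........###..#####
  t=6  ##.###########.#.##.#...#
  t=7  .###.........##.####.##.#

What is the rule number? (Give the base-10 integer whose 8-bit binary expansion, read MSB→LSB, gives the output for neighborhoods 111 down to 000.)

121

  ### -> .   bit 7 = 0  t=0,i=3
  ##. -> #   bit 6 = 1  t=0,i=6
  #.# -> #   bit 5 = 1  t=0,i=1
  #.. -> #   bit 4 = 1  t=0,i=7
  .## -> #   bit 3 = 1  t=0,i=2
  .#. -> .   bit 2 = 0  t=0,i=0
  ..# -> .   bit 1 = 0  t=0,i=8
  ... -> #   bit 0 = 1  t=0,i=16
  bits 01111001 = 121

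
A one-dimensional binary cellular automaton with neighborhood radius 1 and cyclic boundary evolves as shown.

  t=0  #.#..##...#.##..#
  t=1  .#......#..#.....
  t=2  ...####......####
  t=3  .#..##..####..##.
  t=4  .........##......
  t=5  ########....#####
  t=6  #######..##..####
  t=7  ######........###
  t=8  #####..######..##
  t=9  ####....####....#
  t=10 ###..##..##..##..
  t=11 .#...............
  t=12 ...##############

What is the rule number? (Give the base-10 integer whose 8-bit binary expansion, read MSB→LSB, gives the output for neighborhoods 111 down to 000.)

161

  [7] ### => #  t=2,i=4
  [6] ##. => .  t=0,i=0
  [5] #.# => #  t=0,i=1
  [4] #.. => .  t=0,i=3
  [3] .## => .  t=0,i=5
  [2] .#. => .  t=0,i=2
  [1] ..# => .  t=0,i=4
  [0] ... => #  t=0,i=8
  bits 10100001 = 161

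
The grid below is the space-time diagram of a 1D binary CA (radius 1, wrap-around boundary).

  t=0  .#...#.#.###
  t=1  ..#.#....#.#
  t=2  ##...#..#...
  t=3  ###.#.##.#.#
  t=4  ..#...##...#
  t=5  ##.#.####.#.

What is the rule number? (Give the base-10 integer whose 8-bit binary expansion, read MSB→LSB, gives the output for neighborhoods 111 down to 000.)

90

  ###|.  b7=0 t=0,i=10
  ##.|#  b6=1 t=0,i=11
  #.#|.  b5=0 t=0,i=0
  #..|#  b4=1 t=0,i=2
  .##|#  b3=1 t=0,i=9
  .#.|.  b2=0 t=0,i=1
  ..#|#  b1=1 t=0,i=4
  ...|.  b0=0 t=0,i=3
  bits 01011010 = 90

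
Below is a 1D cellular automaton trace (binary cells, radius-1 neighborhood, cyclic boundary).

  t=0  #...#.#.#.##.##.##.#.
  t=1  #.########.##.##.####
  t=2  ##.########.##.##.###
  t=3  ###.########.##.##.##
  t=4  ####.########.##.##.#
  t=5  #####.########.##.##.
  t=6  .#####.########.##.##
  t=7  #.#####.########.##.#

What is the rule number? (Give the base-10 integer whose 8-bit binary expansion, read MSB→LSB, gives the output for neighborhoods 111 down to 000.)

  ### -> #   bit 7 = 1  t=1,i=3
  ##. -> #   bit 6 = 1  t=0,i=11
  #.# -> #   bit 5 = 1  t=0,i=5
  #.. -> .   bit 4 = 0  t=0,i=1
  .## -> .   bit 3 = 0  t=0,i=10
  .#. -> #   bit 2 = 1  t=0,i=0
  ..# -> #   bit 1 = 1  t=0,i=3
  ... -> #   bit 0 = 1  t=0,i=2
  bits 11100111 = 231

231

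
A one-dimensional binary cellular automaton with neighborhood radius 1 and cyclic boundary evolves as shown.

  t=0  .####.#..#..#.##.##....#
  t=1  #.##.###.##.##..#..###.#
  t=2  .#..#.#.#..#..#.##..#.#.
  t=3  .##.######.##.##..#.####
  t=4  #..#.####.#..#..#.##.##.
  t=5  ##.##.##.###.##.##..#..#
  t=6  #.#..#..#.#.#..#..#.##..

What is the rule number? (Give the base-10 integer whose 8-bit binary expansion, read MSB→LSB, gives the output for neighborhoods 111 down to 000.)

181

  [7] ### => #  t=0,i=2
  [6] ##. => .  t=0,i=4
  [5] #.# => #  t=0,i=0
  [4] #.. => #  t=0,i=7
  [3] .## => .  t=0,i=1
  [2] .#. => #  t=0,i=6
  [1] ..# => .  t=0,i=8
  [0] ... => #  t=0,i=20
  bits 10110101 = 181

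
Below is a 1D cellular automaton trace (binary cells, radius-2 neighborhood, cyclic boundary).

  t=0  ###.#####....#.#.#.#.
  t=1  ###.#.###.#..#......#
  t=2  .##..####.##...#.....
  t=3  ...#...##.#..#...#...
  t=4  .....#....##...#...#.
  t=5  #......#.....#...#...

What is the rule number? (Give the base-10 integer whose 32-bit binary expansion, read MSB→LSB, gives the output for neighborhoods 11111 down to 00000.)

4073933344

  #####|#  b31=1 t=0,i=6
  ####.|#  b30=1 t=0,i=7
  ###.#|#  b29=1 t=0,i=2
  ###..|#  b28=1 t=0,i=8
  ##.##|.  b27=0 t=0,i=3
  ##.#.|.  b26=0 t=1,i=3
  ##..#|#  b25=1 t=2,i=3
  ##...|.  b24=0 t=0,i=9
  #.###|#  b23=1 t=0,i=0
  #.##.|#  b22=1 t=2,i=10
  #.#.#|.  b21=0 t=0,i=15
  #.#..|#  b20=1 t=1,i=10
  #..##|.  b19=0 t=2,i=4
  #..#.|.  b18=0 t=1,i=12
  #...#|#  b17=1 t=2,i=13
  #....|#  b16=1 t=0,i=10
  .####|.  b15=0 t=0,i=5
  .###.|#  b14=1 t=0,i=1
  .##.#|.  b13=0 t=3,i=8
  .##..|.  b12=0 t=2,i=2
  .#.##|#  b11=1 t=0,i=20
  .#.#.|.  b10=0 t=0,i=14
  .#..#|#  b9=1 t=1,i=11
  .#...|.  b8=0 t=1,i=14
  ..###|.  b7=0 t=1,i=20
  ..##.|.  b6=0 t=2,i=1
  ..#.#|#  b5=1 t=0,i=13
  ..#..|.  b4=0 t=1,i=13
  ...##|.  b3=0 t=1,i=19
  ...#.|.  b2=0 t=0,i=12
  ....#|.  b1=0 t=0,i=11
  .....|.  b0=0 t=1,i=16
  bits 11110010110100110100101000100000 = 4073933344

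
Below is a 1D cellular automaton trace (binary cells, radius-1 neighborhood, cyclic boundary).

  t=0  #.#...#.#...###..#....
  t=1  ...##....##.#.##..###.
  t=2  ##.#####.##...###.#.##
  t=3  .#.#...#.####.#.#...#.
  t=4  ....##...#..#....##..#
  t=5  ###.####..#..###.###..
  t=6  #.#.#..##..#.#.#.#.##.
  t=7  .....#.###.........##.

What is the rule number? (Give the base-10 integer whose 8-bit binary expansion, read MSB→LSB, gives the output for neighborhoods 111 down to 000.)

  ###|.  b7=0 t=0,i=13
  ##.|#  b6=1 t=0,i=14
  #.#|.  b5=0 t=0,i=1
  #..|#  b4=1 t=0,i=3
  .##|#  b3=1 t=0,i=12
  .#.|.  b2=0 t=0,i=0
  ..#|.  b1=0 t=0,i=5
  ...|#  b0=1 t=0,i=4
  bits 01011001 = 89

89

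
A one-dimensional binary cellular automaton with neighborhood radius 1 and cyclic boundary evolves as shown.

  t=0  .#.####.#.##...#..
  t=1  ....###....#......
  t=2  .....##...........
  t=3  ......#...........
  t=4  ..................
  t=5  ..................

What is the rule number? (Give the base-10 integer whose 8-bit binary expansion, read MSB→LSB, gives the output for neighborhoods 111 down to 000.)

192

  nb ###: next=#  (t=0,i=4, bit7=1)
  nb ##.: next=#  (t=0,i=6, bit6=1)
  nb #.#: next=.  (t=0,i=2, bit5=0)
  nb #..: next=.  (t=0,i=12, bit4=0)
  nb .##: next=.  (t=0,i=3, bit3=0)
  nb .#.: next=.  (t=0,i=1, bit2=0)
  nb ..#: next=.  (t=0,i=0, bit1=0)
  nb ...: next=.  (t=0,i=13, bit0=0)
  bits 11000000 = 192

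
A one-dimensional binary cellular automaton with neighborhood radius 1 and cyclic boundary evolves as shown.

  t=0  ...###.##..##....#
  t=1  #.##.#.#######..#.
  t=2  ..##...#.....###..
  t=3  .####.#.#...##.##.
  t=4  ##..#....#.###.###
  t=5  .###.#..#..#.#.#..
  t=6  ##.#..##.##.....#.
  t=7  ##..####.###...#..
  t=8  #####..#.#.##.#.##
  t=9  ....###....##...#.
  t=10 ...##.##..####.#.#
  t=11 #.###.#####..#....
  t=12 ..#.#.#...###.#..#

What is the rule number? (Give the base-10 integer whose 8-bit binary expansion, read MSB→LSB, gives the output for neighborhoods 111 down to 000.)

  ### -> .   bit 7 = 0  t=0,i=4
  ##. -> #   bit 6 = 1  t=0,i=5
  #.# -> .   bit 5 = 0  t=0,i=6
  #.. -> #   bit 4 = 1  t=0,i=0
  .## -> #   bit 3 = 1  t=0,i=3
  .#. -> .   bit 2 = 0  t=0,i=17
  ..# -> #   bit 1 = 1  t=0,i=2
  ... -> .   bit 0 = 0  t=0,i=1
  bits 01011010 = 90

90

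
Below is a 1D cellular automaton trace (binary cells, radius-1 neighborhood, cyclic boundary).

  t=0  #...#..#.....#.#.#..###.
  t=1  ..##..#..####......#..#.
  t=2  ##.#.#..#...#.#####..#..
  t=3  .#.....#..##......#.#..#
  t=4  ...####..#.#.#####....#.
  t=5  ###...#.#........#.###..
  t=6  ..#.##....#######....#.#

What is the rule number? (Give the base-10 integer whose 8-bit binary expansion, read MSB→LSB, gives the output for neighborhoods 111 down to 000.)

67

  nb ###: next=.  (t=0,i=21, bit7=0)
  nb ##.: next=#  (t=0,i=22, bit6=1)
  nb #.#: next=.  (t=0,i=14, bit5=0)
  nb #..: next=.  (t=0,i=1, bit4=0)
  nb .##: next=.  (t=0,i=20, bit3=0)
  nb .#.: next=.  (t=0,i=0, bit2=0)
  nb ..#: next=#  (t=0,i=3, bit1=1)
  nb ...: next=#  (t=0,i=2, bit0=1)
  bits 01000011 = 67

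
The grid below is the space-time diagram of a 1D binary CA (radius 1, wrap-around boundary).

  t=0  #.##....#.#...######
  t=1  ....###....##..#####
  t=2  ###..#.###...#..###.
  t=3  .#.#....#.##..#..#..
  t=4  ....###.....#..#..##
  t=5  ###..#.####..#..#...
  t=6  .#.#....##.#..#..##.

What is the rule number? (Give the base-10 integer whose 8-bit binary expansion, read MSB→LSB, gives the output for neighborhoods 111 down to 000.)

145

  ###|#  b7=1 t=0,i=15
  ##.|.  b6=0 t=0,i=0
  #.#|.  b5=0 t=0,i=1
  #..|#  b4=1 t=0,i=4
  .##|.  b3=0 t=0,i=2
  .#.|.  b2=0 t=0,i=8
  ..#|.  b1=0 t=0,i=7
  ...|#  b0=1 t=0,i=5
  bits 10010001 = 145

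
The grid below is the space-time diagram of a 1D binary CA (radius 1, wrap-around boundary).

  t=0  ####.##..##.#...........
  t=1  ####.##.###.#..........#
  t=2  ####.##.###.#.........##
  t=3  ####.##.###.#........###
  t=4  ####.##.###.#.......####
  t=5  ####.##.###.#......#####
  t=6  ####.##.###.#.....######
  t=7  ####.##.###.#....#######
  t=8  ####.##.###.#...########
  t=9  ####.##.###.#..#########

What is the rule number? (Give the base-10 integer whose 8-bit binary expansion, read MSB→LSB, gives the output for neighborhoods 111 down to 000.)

  nb ###: next=#  (t=0,i=1, bit7=1)
  nb ##.: next=#  (t=0,i=3, bit6=1)
  nb #.#: next=.  (t=0,i=4, bit5=0)
  nb #..: next=.  (t=0,i=7, bit4=0)
  nb .##: next=#  (t=0,i=0, bit3=1)
  nb .#.: next=#  (t=0,i=12, bit2=1)
  nb ..#: next=#  (t=0,i=8, bit1=1)
  nb ...: next=.  (t=0,i=14, bit0=0)
  bits 11001110 = 206

206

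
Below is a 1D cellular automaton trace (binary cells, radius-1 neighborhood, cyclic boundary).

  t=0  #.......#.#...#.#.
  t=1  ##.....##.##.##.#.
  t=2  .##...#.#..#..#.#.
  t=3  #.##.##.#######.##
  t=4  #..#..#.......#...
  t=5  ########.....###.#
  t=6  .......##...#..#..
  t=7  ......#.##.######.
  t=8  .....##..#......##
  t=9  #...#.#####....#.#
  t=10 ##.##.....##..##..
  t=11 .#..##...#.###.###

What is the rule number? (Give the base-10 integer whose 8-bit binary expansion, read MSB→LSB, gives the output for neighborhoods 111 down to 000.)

  [7] ### => .  t=3,i=9
  [6] ##. => #  t=1,i=1
  [5] #.# => .  t=0,i=9
  [4] #.. => #  t=0,i=1
  [3] .## => .  t=1,i=0
  [2] .#. => #  t=0,i=0
  [1] ..# => #  t=0,i=7
  [0] ... => .  t=0,i=2
  bits 01010110 = 86

86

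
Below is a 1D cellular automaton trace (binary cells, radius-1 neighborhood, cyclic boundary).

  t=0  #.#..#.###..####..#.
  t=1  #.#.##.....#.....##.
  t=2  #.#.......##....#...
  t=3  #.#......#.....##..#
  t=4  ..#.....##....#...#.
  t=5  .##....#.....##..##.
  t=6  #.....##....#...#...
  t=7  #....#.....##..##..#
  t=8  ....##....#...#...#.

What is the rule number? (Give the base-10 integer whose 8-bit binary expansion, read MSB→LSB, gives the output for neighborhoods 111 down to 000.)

  [7] ### => .  t=0,i=8
  [6] ##. => .  t=0,i=9
  [5] #.# => .  t=0,i=1
  [4] #.. => .  t=0,i=3
  [3] .## => .  t=0,i=7
  [2] .#. => #  t=0,i=0
  [1] ..# => #  t=0,i=4
  [0] ... => .  t=1,i=7
  bits 00000110 = 6

6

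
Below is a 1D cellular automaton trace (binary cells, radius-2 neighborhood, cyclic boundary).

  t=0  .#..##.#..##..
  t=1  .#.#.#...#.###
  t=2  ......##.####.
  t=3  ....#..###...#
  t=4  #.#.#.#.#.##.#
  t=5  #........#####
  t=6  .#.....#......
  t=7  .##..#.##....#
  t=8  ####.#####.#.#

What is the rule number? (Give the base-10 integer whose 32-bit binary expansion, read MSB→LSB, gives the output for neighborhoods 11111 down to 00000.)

197818674

  ##### -> .   bit 31 = 0  t=5,i=11
  ####. -> .   bit 30 = 0  t=2,i=11
  ###.# -> .   bit 29 = 0  t=1,i=13
  ###.. -> .   bit 28 = 0  t=2,i=12
  ##.## -> #   bit 27 = 1  t=2,i=8
  ##.#. -> .   bit 26 = 0  t=0,i=6
  ##..# -> #   bit 25 = 1  t=7,i=3
  ##... -> #   bit 24 = 1  t=0,i=12
  #.### -> #   bit 23 = 1  t=1,i=11
  #.##. -> #   bit 22 = 1  t=4,i=10
  #.#.# -> .   bit 21 = 0  t=1,i=1
  #.#.. -> .   bit 20 = 0  t=0,i=7
  #..## -> #   bit 19 = 1  t=0,i=3
  #..#. -> .   bit 18 = 0  t=7,i=4
  #...# -> #   bit 17 = 1  t=0,i=13
  #.... -> .   bit 16 = 0  t=2,i=0
  .#### -> .   bit 15 = 0  t=2,i=10
  .###. -> #   bit 14 = 1  t=1,i=12
  .##.# -> #   bit 13 = 1  t=0,i=5
  .##.. -> #   bit 12 = 1  t=0,i=11
  .#.## -> #   bit 11 = 1  t=1,i=10
  .#.#. -> .   bit 10 = 0  t=1,i=2
  .#..# -> .   bit 9 = 0  t=0,i=2
  .#... -> #   bit 8 = 1  t=1,i=6
  ..### -> .   bit 7 = 0  t=3,i=7
  ..##. -> .   bit 6 = 0  t=0,i=4
  ..#.# -> #   bit 5 = 1  t=1,i=9
  ..#.. -> #   bit 4 = 1  t=0,i=1
  ...## -> .   bit 3 = 0  t=2,i=5
  ...#. -> .   bit 2 = 0  t=0,i=0
  ....# -> #   bit 1 = 1  t=2,i=4
  ..... -> .   bit 0 = 0  t=2,i=1
  bits 00001011110010100111100100110010 = 197818674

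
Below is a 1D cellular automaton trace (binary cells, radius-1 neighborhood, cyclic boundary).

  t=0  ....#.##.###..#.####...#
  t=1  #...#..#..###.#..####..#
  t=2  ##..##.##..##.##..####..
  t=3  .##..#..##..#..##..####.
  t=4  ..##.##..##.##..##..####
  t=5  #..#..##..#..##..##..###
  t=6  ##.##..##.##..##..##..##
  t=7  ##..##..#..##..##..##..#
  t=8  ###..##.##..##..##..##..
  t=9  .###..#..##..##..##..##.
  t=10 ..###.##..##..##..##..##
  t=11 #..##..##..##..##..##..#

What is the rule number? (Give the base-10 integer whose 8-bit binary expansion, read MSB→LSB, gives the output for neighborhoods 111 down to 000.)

212

  ### -> #   bit 7 = 1  t=0,i=10
  ##. -> #   bit 6 = 1  t=0,i=7
  #.# -> .   bit 5 = 0  t=0,i=5
  #.. -> #   bit 4 = 1  t=0,i=0
  .## -> .   bit 3 = 0  t=0,i=6
  .#. -> #   bit 2 = 1  t=0,i=4
  ..# -> .   bit 1 = 0  t=0,i=3
  ... -> .   bit 0 = 0  t=0,i=1
  bits 11010100 = 212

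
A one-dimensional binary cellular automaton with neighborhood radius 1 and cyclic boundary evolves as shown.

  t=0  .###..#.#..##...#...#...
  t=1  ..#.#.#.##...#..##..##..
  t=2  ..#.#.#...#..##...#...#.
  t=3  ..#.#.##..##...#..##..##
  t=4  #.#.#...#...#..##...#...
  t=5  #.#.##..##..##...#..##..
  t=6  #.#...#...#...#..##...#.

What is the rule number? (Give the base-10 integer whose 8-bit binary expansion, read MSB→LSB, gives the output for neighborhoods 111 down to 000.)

  ### -> #   bit 7 = 1  t=0,i=2
  ##. -> .   bit 6 = 0  t=0,i=3
  #.# -> .   bit 5 = 0  t=0,i=7
  #.. -> #   bit 4 = 1  t=0,i=4
  .## -> .   bit 3 = 0  t=0,i=1
  .#. -> #   bit 2 = 1  t=0,i=6
  ..# -> .   bit 1 = 0  t=0,i=0
  ... -> .   bit 0 = 0  t=0,i=14
  bits 10010100 = 148

148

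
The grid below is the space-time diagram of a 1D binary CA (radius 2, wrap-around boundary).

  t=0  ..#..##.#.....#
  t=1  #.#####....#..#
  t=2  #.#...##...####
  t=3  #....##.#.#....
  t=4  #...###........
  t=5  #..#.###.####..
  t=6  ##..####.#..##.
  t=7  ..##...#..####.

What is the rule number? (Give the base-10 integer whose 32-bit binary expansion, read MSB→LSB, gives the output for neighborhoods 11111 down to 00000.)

864578137

  [31] ##### => .  t=1,i=4
  [30] ####. => .  t=1,i=5
  [29] ###.# => #  t=2,i=0
  [28] ###.. => #  t=1,i=6
  [27] ##.## => .  t=1,i=1
  [26] ##.#. => .  t=0,i=7
  [25] ##..# => #  t=5,i=13
  [24] ##... => #  t=1,i=7
  [23] #.### => #  t=1,i=2
  [22] #.##. => .  t=6,i=0
  [21] #.#.# => .  t=3,i=8
  [20] #.#.. => .  t=0,i=8
  [19] #..## => #  t=0,i=4
  [18] #..#. => .  t=0,i=1
  [17] #...# => .  t=2,i=4
  [16] #.... => .  t=0,i=10
  [15] .#### => .  t=1,i=3
  [14] .###. => #  t=4,i=5
  [13] .##.# => #  t=0,i=6
  [12] .##.. => .  t=2,i=7
  [11] .#.## => #  t=5,i=4
  [10] .#.#. => .  t=3,i=9
  [9] .#..# => #  t=0,i=0
  [8] .#... => .  t=0,i=9
  [7] ..### => .  t=2,i=11
  [6] ..##. => #  t=0,i=5
  [5] ..#.# => .  t=5,i=3
  [4] ..#.. => #  t=0,i=2
  [3] ...## => #  t=2,i=5
  [2] ...#. => .  t=0,i=13
  [1] ....# => .  t=0,i=12
  [0] ..... => #  t=0,i=11
  bits 00110011100010000110101001011001 = 864578137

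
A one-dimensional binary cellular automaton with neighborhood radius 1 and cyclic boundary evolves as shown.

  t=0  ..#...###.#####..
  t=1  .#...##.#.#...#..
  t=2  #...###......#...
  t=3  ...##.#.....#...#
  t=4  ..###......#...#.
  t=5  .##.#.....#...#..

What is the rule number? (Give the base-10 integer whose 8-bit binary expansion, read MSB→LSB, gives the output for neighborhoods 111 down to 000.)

74

  nb ###: next=.  (t=0,i=7, bit7=0)
  nb ##.: next=#  (t=0,i=8, bit6=1)
  nb #.#: next=.  (t=0,i=9, bit5=0)
  nb #..: next=.  (t=0,i=3, bit4=0)
  nb .##: next=#  (t=0,i=6, bit3=1)
  nb .#.: next=.  (t=0,i=2, bit2=0)
  nb ..#: next=#  (t=0,i=1, bit1=1)
  nb ...: next=.  (t=0,i=0, bit0=0)
  bits 01001010 = 74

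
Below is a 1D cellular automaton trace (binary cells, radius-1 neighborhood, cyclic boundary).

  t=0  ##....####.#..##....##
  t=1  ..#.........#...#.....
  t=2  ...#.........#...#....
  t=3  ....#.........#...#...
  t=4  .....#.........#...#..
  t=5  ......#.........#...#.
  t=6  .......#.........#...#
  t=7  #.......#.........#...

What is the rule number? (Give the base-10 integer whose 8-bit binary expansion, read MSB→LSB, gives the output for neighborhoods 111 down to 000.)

16

  [7] ### => .  t=0,i=0
  [6] ##. => .  t=0,i=1
  [5] #.# => .  t=0,i=10
  [4] #.. => #  t=0,i=2
  [3] .## => .  t=0,i=6
  [2] .#. => .  t=0,i=11
  [1] ..# => .  t=0,i=5
  [0] ... => .  t=0,i=3
  bits 00010000 = 16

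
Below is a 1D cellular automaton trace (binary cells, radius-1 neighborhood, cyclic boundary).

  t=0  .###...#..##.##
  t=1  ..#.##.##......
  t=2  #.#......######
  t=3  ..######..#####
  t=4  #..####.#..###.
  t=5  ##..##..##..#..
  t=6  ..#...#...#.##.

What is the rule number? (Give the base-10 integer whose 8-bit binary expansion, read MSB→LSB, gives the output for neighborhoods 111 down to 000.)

  ### -> #   bit 7 = 1  t=0,i=2
  ##. -> .   bit 6 = 0  t=0,i=3
  #.# -> .   bit 5 = 0  t=0,i=0
  #.. -> #   bit 4 = 1  t=0,i=4
  .## -> .   bit 3 = 0  t=0,i=1
  .#. -> #   bit 2 = 1  t=0,i=7
  ..# -> .   bit 1 = 0  t=0,i=6
  ... -> #   bit 0 = 1  t=0,i=5
  bits 10010101 = 149

149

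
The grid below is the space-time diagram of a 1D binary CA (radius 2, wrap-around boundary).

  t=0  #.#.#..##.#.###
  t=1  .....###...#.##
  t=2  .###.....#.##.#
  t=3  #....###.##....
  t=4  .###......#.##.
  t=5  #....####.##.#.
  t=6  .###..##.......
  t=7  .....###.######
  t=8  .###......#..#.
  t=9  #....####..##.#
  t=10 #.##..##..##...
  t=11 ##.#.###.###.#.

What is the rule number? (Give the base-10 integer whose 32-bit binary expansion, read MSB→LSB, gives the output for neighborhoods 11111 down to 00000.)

1074764643

  ##### -> .   bit 31 = 0  t=7,i=11
  ####. -> #   bit 30 = 1  t=0,i=14
  ###.# -> .   bit 29 = 0  t=0,i=0
  ###.. -> .   bit 28 = 0  t=1,i=7
  ##.## -> .   bit 27 = 0  t=3,i=8
  ##.#. -> .   bit 26 = 0  t=0,i=1
  ##..# -> .   bit 25 = 0  t=4,i=14
  ##... -> .   bit 24 = 0  t=1,i=0
  #.### -> .   bit 23 = 0  t=0,i=12
  #.##. -> .   bit 22 = 0  t=1,i=13
  #.#.# -> .   bit 21 = 0  t=0,i=2
  #.#.. -> .   bit 20 = 0  t=0,i=4
  #..## -> #   bit 19 = 1  t=0,i=6
  #..#. -> #   bit 18 = 1  t=8,i=12
  #...# -> #   bit 17 = 1  t=1,i=9
  #.... -> #   bit 16 = 1  t=1,i=1
  .#### -> #   bit 15 = 1  t=0,i=13
  .###. -> .   bit 14 = 0  t=1,i=6
  .##.# -> .   bit 13 = 0  t=0,i=8
  .##.. -> #   bit 12 = 1  t=1,i=14
  .#.## -> #   bit 11 = 1  t=0,i=11
  .#.#. -> .   bit 10 = 0  t=0,i=3
  .#..# -> #   bit 9 = 1  t=0,i=5
  .#... -> #   bit 8 = 1  t=3,i=1
  ..### -> .   bit 7 = 0  t=1,i=5
  ..##. -> #   bit 6 = 1  t=0,i=7
  ..#.# -> #   bit 5 = 1  t=1,i=11
  ..#.. -> .   bit 4 = 0  t=3,i=0
  ...## -> .   bit 3 = 0  t=1,i=4
  ...#. -> .   bit 2 = 0  t=1,i=10
  ....# -> #   bit 1 = 1  t=1,i=3
  ..... -> #   bit 0 = 1  t=1,i=2
  bits 01000000000011111001101101100011 = 1074764643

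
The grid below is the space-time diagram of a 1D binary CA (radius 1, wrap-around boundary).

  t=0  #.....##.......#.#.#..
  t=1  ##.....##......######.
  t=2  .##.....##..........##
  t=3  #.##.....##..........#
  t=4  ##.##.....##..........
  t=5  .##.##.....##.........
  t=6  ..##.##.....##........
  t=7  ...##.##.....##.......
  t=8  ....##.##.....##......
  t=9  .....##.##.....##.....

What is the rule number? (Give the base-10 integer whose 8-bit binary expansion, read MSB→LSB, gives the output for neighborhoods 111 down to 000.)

  ### -> .   bit 7 = 0  t=1,i=16
  ##. -> #   bit 6 = 1  t=0,i=7
  #.# -> #   bit 5 = 1  t=0,i=16
  #.. -> #   bit 4 = 1  t=0,i=1
  .## -> .   bit 3 = 0  t=0,i=6
  .#. -> #   bit 2 = 1  t=0,i=0
  ..# -> .   bit 1 = 0  t=0,i=5
  ... -> .   bit 0 = 0  t=0,i=2
  bits 01110100 = 116

116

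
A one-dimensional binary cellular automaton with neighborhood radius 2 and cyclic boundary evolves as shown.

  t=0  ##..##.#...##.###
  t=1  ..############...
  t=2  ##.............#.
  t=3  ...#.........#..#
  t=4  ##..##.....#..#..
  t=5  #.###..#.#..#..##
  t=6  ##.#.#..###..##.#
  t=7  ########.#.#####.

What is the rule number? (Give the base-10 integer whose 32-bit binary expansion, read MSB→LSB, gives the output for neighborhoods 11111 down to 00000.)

  #####|.  b31=0 t=0,i=16
  ####.|.  b30=0 t=0,i=0
  ###.#|#  b29=1 t=5,i=0
  ###..|.  b28=0 t=0,i=1
  ##.##|#  b27=1 t=0,i=13
  ##.#.|#  b26=1 t=0,i=6
  ##..#|#  b25=1 t=0,i=2
  ##...|.  b24=0 t=1,i=14
  #.###|.  b23=0 t=0,i=14
  #.##.|.  b22=0 t=2,i=0
  #.#.#|#  b21=1 t=6,i=3
  #.#..|#  b20=1 t=0,i=7
  #..##|#  b19=1 t=0,i=3
  #..#.|.  b18=0 t=3,i=15
  #...#|#  b17=1 t=0,i=9
  #....|#  b16=1 t=1,i=15
  .####|.  b15=0 t=0,i=15
  .###.|#  b14=1 t=5,i=3
  .##.#|#  b13=1 t=0,i=5
  .##..|.  b12=0 t=2,i=1
  .#.##|#  b11=1 t=2,i=16
  .#.#.|#  b10=1 t=5,i=8
  .#..#|#  b9=1 t=3,i=14
  .#...|#  b8=1 t=0,i=8
  ..###|.  b7=0 t=1,i=2
  ..##.|#  b6=1 t=0,i=4
  ..#.#|.  b5=0 t=2,i=15
  ..#..|.  b4=0 t=3,i=3
  ...##|#  b3=1 t=0,i=10
  ...#.|.  b2=0 t=2,i=14
  ....#|#  b1=1 t=1,i=0
  .....|.  b0=0 t=1,i=16
  bits 00101110001110110110111101001010 = 775647050

775647050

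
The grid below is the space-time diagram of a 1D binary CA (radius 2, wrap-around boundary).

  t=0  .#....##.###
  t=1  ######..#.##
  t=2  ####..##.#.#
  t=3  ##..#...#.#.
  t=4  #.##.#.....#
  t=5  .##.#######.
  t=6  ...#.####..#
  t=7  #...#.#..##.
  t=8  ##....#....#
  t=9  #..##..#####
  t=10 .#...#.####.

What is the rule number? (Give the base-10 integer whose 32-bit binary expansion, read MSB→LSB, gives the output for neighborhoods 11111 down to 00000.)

2924857739

  [31] ##### => #  t=1,i=0
  [30] ####. => .  t=1,i=4
  [29] ###.# => #  t=0,i=11
  [28] ###.. => .  t=1,i=5
  [27] ##.## => #  t=0,i=8
  [26] ##.#. => #  t=0,i=0
  [25] ##..# => #  t=1,i=6
  [24] ##... => .  t=8,i=2
  [23] #.### => .  t=0,i=9
  [22] #.##. => #  t=3,i=0
  [21] #.#.# => .  t=2,i=9
  [20] #.#.. => #  t=0,i=1
  [19] #..## => .  t=2,i=5
  [18] #..#. => #  t=1,i=7
  [17] #...# => .  t=3,i=6
  [16] #.... => #  t=0,i=3
  [15] .#### => #  t=1,i=11
  [14] .###. => #  t=0,i=10
  [13] .##.# => .  t=0,i=7
  [12] .##.. => .  t=3,i=1
  [11] .#.## => #  t=1,i=9
  [10] .#.#. => .  t=3,i=9
  [9] .#..# => .  t=7,i=7
  [8] .#... => #  t=0,i=2
  [7] ..### => #  t=8,i=11
  [6] ..##. => .  t=0,i=6
  [5] ..#.# => .  t=1,i=8
  [4] ..#.. => .  t=3,i=4
  [3] ...## => #  t=0,i=5
  [2] ...#. => .  t=3,i=7
  [1] ....# => #  t=0,i=4
  [0] ..... => #  t=4,i=8
  bits 10101110010101011100100110001011 = 2924857739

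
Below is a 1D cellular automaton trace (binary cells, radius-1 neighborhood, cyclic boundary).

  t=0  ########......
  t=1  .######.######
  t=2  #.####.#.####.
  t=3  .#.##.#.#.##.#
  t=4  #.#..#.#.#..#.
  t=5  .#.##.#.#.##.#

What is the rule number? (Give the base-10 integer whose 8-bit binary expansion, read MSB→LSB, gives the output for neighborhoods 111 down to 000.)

179

  ###|#  b7=1 t=0,i=1
  ##.|.  b6=0 t=0,i=7
  #.#|#  b5=1 t=1,i=0
  #..|#  b4=1 t=0,i=8
  .##|.  b3=0 t=0,i=0
  .#.|.  b2=0 t=2,i=0
  ..#|#  b1=1 t=0,i=13
  ...|#  b0=1 t=0,i=9
  bits 10110011 = 179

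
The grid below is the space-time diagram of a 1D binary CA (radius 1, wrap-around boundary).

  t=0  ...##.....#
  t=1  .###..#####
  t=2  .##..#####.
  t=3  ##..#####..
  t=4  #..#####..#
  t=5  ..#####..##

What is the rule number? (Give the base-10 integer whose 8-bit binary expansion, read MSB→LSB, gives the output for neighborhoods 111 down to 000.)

143

  [7] ### => #  t=1,i=2
  [6] ##. => .  t=0,i=4
  [5] #.# => .  t=1,i=0
  [4] #.. => .  t=0,i=0
  [3] .## => #  t=0,i=3
  [2] .#. => #  t=0,i=10
  [1] ..# => #  t=0,i=2
  [0] ... => #  t=0,i=1
  bits 10001111 = 143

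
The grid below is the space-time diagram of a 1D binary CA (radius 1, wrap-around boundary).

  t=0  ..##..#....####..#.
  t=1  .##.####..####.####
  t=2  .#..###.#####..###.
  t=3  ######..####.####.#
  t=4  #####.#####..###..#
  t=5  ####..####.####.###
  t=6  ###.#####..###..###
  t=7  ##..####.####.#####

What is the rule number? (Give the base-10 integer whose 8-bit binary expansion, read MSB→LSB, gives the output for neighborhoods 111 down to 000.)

158

  nb ###: next=#  (t=0,i=12, bit7=1)
  nb ##.: next=.  (t=0,i=3, bit6=0)
  nb #.#: next=.  (t=1,i=0, bit5=0)
  nb #..: next=#  (t=0,i=4, bit4=1)
  nb .##: next=#  (t=0,i=2, bit3=1)
  nb .#.: next=#  (t=0,i=6, bit2=1)
  nb ..#: next=#  (t=0,i=1, bit1=1)
  nb ...: next=.  (t=0,i=0, bit0=0)
  bits 10011110 = 158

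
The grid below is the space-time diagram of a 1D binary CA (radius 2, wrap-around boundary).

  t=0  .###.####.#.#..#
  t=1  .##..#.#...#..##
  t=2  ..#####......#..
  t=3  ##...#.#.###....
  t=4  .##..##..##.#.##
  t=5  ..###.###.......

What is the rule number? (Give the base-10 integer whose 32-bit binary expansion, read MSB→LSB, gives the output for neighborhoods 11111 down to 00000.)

1133270059

  ##### -> .   bit 31 = 0  t=2,i=4
  ####. -> #   bit 30 = 1  t=0,i=7
  ###.# -> .   bit 29 = 0  t=0,i=3
  ###.. -> .   bit 28 = 0  t=2,i=6
  ##.## -> .   bit 27 = 0  t=0,i=4
  ##.#. -> .   bit 26 = 0  t=0,i=9
  ##..# -> #   bit 25 = 1  t=1,i=3
  ##... -> #   bit 24 = 1  t=2,i=7
  #.### -> #   bit 23 = 1  t=0,i=1
  #.##. -> .   bit 22 = 0  t=1,i=1
  #.#.# -> .   bit 21 = 0  t=0,i=10
  #.#.. -> .   bit 20 = 0  t=0,i=12
  #..## -> #   bit 19 = 1  t=1,i=13
  #..#. -> #   bit 18 = 1  t=0,i=14
  #...# -> .   bit 17 = 0  t=1,i=9
  #.... -> .   bit 16 = 0  t=2,i=8
  .#### -> .   bit 15 = 0  t=0,i=6
  .###. -> #   bit 14 = 1  t=0,i=2
  .##.# -> .   bit 13 = 0  t=1,i=15
  .##.. -> #   bit 12 = 1  t=1,i=2
  .#.## -> .   bit 11 = 0  t=0,i=0
  .#.#. -> #   bit 10 = 1  t=0,i=11
  .#..# -> .   bit 9 = 0  t=0,i=13
  .#... -> .   bit 8 = 0  t=1,i=8
  ..### -> .   bit 7 = 0  t=2,i=2
  ..##. -> .   bit 6 = 0  t=1,i=14
  ..#.# -> #   bit 5 = 1  t=0,i=15
  ..#.. -> .   bit 4 = 0  t=1,i=11
  ...## -> #   bit 3 = 1  t=2,i=1
  ...#. -> .   bit 2 = 0  t=1,i=10
  ....# -> #   bit 1 = 1  t=2,i=0
  ..... -> #   bit 0 = 1  t=2,i=9
  bits 01000011100011000101010000101011 = 1133270059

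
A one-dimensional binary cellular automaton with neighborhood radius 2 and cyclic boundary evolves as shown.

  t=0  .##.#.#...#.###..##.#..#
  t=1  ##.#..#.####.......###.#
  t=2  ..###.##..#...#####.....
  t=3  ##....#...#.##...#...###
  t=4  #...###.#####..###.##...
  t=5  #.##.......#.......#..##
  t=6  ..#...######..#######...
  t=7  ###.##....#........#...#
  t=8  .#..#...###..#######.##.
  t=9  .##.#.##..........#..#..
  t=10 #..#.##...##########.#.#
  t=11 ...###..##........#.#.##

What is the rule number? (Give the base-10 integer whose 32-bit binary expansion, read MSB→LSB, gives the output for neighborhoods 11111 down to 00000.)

1146227263

  nb #####: next=.  (t=2,i=16, bit31=0)
  nb ####.: next=#  (t=1,i=10, bit30=1)
  nb ###.#: next=.  (t=1,i=1, bit29=0)
  nb ###..: next=.  (t=0,i=14, bit28=0)
  nb ##.##: next=.  (t=1,i=22, bit27=0)
  nb ##.#.: next=#  (t=0,i=3, bit26=1)
  nb ##..#: next=.  (t=0,i=15, bit25=0)
  nb ##...: next=.  (t=1,i=12, bit24=0)
  nb #.###: next=.  (t=0,i=12, bit23=0)
  nb #.##.: next=#  (t=0,i=1, bit22=1)
  nb #.#.#: next=.  (t=0,i=4, bit21=0)
  nb #.#..: next=#  (t=0,i=6, bit20=1)
  nb #..##: next=.  (t=0,i=16, bit19=0)
  nb #..#.: next=.  (t=0,i=22, bit18=0)
  nb #...#: next=#  (t=0,i=8, bit17=1)
  nb #....: next=.  (t=1,i=13, bit16=0)
  nb .####: next=.  (t=1,i=9, bit15=0)
  nb .###.: next=.  (t=0,i=13, bit14=0)
  nb .##.#: next=.  (t=0,i=2, bit13=0)
  nb .##..: next=.  (t=2,i=7, bit12=0)
  nb .#.##: next=#  (t=0,i=0, bit11=1)
  nb .#.#.: next=.  (t=0,i=5, bit10=0)
  nb .#..#: next=#  (t=0,i=21, bit9=1)
  nb .#...: next=.  (t=0,i=7, bit8=0)
  nb ..###: next=.  (t=1,i=19, bit7=0)
  nb ..##.: next=.  (t=0,i=17, bit6=0)
  nb ..#.#: next=#  (t=0,i=10, bit5=1)
  nb ..#..: next=#  (t=2,i=10, bit4=1)
  nb ...##: next=#  (t=1,i=18, bit3=1)
  nb ...#.: next=#  (t=0,i=9, bit2=1)
  nb ....#: next=#  (t=1,i=17, bit1=1)
  nb .....: next=#  (t=1,i=14, bit0=1)
  bits 01000100010100100000101000111111 = 1146227263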